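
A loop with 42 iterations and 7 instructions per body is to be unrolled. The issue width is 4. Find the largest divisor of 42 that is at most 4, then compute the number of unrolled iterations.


Largest divisor of 42 <= 4 is 3
New iterations = 42 / 3 = 14

14


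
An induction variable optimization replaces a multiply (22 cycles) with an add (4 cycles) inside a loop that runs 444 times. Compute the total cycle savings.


Per-iteration saving = 22 - 4 = 18
Total saved = 444 * 18 = 7992

7992


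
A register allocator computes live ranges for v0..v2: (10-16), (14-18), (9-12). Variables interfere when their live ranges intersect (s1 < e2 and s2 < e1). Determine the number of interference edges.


Check all pairs for overlapping intervals.
Two intervals (s1,e1) and (s2,e2) overlap if s1 < e2 and s2 < e1.
v0 (10-16) vs v1..v2: overlaps v1, v2 -> 2
v1 (14-18) vs v2: overlaps none -> 0
Total overlapping pairs = 2 + 0 = 2

2


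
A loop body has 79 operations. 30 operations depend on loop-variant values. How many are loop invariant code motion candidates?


Invariant candidates = total - loop-dependent
= 79 - 30 = 49

49


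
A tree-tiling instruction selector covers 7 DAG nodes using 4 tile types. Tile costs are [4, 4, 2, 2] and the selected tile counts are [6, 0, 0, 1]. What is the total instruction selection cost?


Total cost = sum(count_i * cost_i)
= 6*4 + 0*4 + 0*2 + 1*2
= 26

26


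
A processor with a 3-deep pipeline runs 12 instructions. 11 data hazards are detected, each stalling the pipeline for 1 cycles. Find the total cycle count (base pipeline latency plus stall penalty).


Base cycles = 3 + 12 - 1 = 14
Total stalls = 11 * 1 = 11
Total = 14 + 11 = 25

25


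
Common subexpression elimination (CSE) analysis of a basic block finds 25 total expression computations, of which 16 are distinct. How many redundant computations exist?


CSE count = total expressions - unique expressions
= 25 - 16 = 9

9


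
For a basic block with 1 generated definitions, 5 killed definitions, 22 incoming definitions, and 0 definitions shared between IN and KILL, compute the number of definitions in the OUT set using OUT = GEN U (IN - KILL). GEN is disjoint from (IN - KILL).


IN - KILL: 22 - 0 = 22 surviving definitions
OUT = GEN + surviving = 1 + 22 = 23

23


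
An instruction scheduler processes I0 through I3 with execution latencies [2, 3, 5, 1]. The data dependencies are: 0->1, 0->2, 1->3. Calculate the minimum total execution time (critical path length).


Compute longest path through dependency graph: dist(Ik) = max over predecessors of dist + latency(Ik).
dist(I0) = latency 2 = 2
dist(I1) = dist(I0) + 3 = 2 + 3 = 5
dist(I2) = dist(I0) + 5 = 2 + 5 = 7
dist(I3) = dist(I1) + 1 = 5 + 1 = 6
Critical path = max dist = 7

7


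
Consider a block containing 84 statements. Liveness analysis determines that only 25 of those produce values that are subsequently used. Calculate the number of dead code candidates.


Dead code = total statements - live definitions
= 84 - 25 = 59

59


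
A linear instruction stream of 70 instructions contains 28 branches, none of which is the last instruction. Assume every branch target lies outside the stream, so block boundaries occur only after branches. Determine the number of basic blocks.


With no in-sequence branch targets, the leaders are the first instruction plus the instruction after each branch.
Number of basic blocks = branches + 1
= 28 + 1 = 29

29


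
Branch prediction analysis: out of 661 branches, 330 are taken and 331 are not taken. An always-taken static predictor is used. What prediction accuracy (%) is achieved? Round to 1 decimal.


Predictor: always-taken
Correct predictions = 330
Accuracy = 330 / 661 * 100 = 49.9%

49.9


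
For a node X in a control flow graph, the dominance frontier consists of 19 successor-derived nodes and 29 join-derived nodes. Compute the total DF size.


DF(X) = direct successor contributions + join point contributions
= 19 + 29 = 48

48


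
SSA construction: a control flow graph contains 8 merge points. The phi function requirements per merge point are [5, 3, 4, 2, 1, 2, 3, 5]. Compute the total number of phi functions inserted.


Total phi functions = sum of phi functions at each join node
= 5 + 3 + 4 + 2 + 1 + 2 + 3 + 5 = 25

25


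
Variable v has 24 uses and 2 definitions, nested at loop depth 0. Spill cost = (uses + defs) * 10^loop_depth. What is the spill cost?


uses + defs = 24 + 2 = 26
10^0 = 1
Spill cost = 26 * 1 = 26

26


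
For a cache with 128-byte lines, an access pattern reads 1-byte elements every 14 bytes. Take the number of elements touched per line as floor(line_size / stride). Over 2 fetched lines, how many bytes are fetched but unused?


Elements per line = floor(128 / 14) = 9
Bytes used per line = 9 * 1 = 9
Wasted per line = 128 - 9 = 119
Total wasted = 119 * 2 = 238

238


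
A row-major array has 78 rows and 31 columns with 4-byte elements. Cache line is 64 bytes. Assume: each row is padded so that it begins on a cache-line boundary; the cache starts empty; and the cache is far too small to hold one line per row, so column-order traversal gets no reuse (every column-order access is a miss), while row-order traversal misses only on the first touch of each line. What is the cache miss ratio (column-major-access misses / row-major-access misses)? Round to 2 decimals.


Each row occupies 31 * 4 = 124 bytes and starts on a line boundary, so it spans ceil(124 / 64) = 2 cache lines.
Row-major traversal misses (one per line touched): 78 * ceil(31 * 4 / 64) = 156
Column-major traversal misses (no reuse, every access misses): 78 * 31 = 2418
Ratio = 2418 / 156 = 15.5

15.5


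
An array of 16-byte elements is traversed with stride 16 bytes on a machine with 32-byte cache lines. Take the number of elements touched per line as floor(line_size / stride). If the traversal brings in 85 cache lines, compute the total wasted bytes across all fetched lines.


Elements per line = floor(32 / 16) = 2
Bytes used per line = 2 * 16 = 32
Wasted per line = 32 - 32 = 0
Total wasted = 0 * 85 = 0

0


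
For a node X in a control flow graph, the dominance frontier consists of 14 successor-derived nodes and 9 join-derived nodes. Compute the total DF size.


DF(X) = direct successor contributions + join point contributions
= 14 + 9 = 23

23


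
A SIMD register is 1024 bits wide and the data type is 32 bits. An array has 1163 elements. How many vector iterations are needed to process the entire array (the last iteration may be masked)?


Width = 1024 / 32 = 32 elements per vector op
Iterations = ceil(1163 / 32) = 37

37


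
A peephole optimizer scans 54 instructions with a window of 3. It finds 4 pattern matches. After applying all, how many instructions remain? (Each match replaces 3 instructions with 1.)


Each match removes 2 instructions.
Total removed = 4 * 2 = 8
Remaining = 54 - 8 = 46

46


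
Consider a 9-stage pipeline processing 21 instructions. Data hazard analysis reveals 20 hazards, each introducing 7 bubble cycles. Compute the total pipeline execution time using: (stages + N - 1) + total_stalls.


Base cycles = 9 + 21 - 1 = 29
Total stalls = 20 * 7 = 140
Total = 29 + 140 = 169

169


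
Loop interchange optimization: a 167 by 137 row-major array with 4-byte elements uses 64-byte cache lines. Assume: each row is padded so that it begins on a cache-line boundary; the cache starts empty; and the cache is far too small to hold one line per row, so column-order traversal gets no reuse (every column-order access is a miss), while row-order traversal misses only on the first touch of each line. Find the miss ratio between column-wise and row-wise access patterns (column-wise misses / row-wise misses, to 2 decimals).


Each row occupies 137 * 4 = 548 bytes and starts on a line boundary, so it spans ceil(548 / 64) = 9 cache lines.
Row-major traversal misses (one per line touched): 167 * ceil(137 * 4 / 64) = 1503
Column-major traversal misses (no reuse, every access misses): 167 * 137 = 22879
Ratio = 22879 / 1503 = 15.22

15.22


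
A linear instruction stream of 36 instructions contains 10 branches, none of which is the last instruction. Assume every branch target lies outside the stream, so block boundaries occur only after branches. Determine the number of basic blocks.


With no in-sequence branch targets, the leaders are the first instruction plus the instruction after each branch.
Number of basic blocks = branches + 1
= 10 + 1 = 11

11


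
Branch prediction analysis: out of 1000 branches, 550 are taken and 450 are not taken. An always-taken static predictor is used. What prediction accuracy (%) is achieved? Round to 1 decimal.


Predictor: always-taken
Correct predictions = 550
Accuracy = 550 / 1000 * 100 = 55.0%

55.0


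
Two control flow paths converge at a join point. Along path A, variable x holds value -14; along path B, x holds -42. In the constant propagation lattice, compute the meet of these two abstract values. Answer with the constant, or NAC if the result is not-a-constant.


Meet operation: if both paths give the same constant, result is that constant; if they differ, result is NAC (not-a-constant).
Path A: -14, Path B: -42 -> differ
Result: not-a-constant -> NAC

NAC


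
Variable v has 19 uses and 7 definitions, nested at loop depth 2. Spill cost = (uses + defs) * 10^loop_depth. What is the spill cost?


uses + defs = 19 + 7 = 26
10^2 = 100
Spill cost = 26 * 100 = 2600

2600


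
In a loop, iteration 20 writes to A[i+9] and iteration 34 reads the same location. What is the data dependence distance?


Distance = read iteration - write iteration
= 34 - 20 = 14

14


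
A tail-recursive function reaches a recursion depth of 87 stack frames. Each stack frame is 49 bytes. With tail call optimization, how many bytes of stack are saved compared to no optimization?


Without TCO: 87 * 49 = 4263 bytes
With TCO: reuse 1 frame = 49 bytes
Savings = 4263 - 49 = 4214

4214


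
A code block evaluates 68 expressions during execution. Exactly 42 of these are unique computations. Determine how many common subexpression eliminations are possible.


CSE count = total expressions - unique expressions
= 68 - 42 = 26

26


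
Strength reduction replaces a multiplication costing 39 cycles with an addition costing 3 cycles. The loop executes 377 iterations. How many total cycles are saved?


Per-iteration saving = 39 - 3 = 36
Total saved = 377 * 36 = 13572

13572


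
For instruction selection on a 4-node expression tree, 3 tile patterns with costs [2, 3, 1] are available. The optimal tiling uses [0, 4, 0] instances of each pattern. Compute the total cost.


Total cost = sum(count_i * cost_i)
= 0*2 + 4*3 + 0*1
= 12

12


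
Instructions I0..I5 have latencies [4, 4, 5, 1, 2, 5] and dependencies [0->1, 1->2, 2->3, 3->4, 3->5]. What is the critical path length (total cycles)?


Compute longest path through dependency graph: dist(Ik) = max over predecessors of dist + latency(Ik).
dist(I0) = latency 4 = 4
dist(I1) = dist(I0) + 4 = 4 + 4 = 8
dist(I2) = dist(I1) + 5 = 8 + 5 = 13
dist(I3) = dist(I2) + 1 = 13 + 1 = 14
dist(I4) = dist(I3) + 2 = 14 + 2 = 16
dist(I5) = dist(I3) + 5 = 14 + 5 = 19
Critical path = max dist = 19

19


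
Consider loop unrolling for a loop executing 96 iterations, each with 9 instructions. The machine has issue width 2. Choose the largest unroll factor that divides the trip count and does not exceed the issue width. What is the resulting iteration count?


Largest divisor of 96 <= 2 is 2
New iterations = 96 / 2 = 48

48


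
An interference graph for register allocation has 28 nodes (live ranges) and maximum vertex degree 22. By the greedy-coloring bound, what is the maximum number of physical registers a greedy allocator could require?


Greedy coloring never needs more than (max_degree + 1) colors: when coloring a vertex, at most max_degree neighbors are already colored.
Upper bound = 22 + 1 = 23

23


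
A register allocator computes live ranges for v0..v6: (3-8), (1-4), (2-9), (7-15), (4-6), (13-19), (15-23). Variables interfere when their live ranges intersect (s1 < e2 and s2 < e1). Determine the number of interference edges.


Check all pairs for overlapping intervals.
Two intervals (s1,e1) and (s2,e2) overlap if s1 < e2 and s2 < e1.
v0 (3-8) vs v1..v6: overlaps v1, v2, v3, v4 -> 4
v1 (1-4) vs v2..v6: overlaps v2 -> 1
v2 (2-9) vs v3..v6: overlaps v3, v4 -> 2
v3 (7-15) vs v4..v6: overlaps v5 -> 1
v4 (4-6) vs v5..v6: overlaps none -> 0
v5 (13-19) vs v6: overlaps v6 -> 1
Total overlapping pairs = 4 + 1 + 2 + 1 + 0 + 1 = 9

9


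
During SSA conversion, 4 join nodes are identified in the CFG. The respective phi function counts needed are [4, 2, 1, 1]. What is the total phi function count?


Total phi functions = sum of phi functions at each join node
= 4 + 2 + 1 + 1 = 8

8


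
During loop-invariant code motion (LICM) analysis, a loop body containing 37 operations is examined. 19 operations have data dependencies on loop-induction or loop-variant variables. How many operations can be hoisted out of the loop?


Invariant candidates = total - loop-dependent
= 37 - 19 = 18

18


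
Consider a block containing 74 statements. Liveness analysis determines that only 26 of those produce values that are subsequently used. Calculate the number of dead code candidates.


Dead code = total statements - live definitions
= 74 - 26 = 48

48


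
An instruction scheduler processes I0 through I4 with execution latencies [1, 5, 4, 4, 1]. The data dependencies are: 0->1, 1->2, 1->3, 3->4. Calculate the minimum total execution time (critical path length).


Compute longest path through dependency graph: dist(Ik) = max over predecessors of dist + latency(Ik).
dist(I0) = latency 1 = 1
dist(I1) = dist(I0) + 5 = 1 + 5 = 6
dist(I2) = dist(I1) + 4 = 6 + 4 = 10
dist(I3) = dist(I1) + 4 = 6 + 4 = 10
dist(I4) = dist(I3) + 1 = 10 + 1 = 11
Critical path = max dist = 11

11


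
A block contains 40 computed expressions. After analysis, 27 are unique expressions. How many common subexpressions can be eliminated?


CSE count = total expressions - unique expressions
= 40 - 27 = 13

13


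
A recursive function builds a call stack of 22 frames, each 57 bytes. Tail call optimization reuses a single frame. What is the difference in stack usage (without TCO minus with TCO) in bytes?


Without TCO: 22 * 57 = 1254 bytes
With TCO: reuse 1 frame = 57 bytes
Savings = 1254 - 57 = 1197

1197


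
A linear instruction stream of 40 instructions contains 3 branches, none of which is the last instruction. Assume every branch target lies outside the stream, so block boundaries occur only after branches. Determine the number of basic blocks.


With no in-sequence branch targets, the leaders are the first instruction plus the instruction after each branch.
Number of basic blocks = branches + 1
= 3 + 1 = 4

4


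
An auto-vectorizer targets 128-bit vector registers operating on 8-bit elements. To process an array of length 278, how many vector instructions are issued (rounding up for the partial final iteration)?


Width = 128 / 8 = 16 elements per vector op
Iterations = ceil(278 / 16) = 18

18


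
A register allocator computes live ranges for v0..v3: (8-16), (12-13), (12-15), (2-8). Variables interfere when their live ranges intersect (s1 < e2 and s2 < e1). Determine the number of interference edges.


Check all pairs for overlapping intervals.
Two intervals (s1,e1) and (s2,e2) overlap if s1 < e2 and s2 < e1.
v0 (8-16) vs v1..v3: overlaps v1, v2 -> 2
v1 (12-13) vs v2..v3: overlaps v2 -> 1
v2 (12-15) vs v3: overlaps none -> 0
Total overlapping pairs = 2 + 1 + 0 = 3

3


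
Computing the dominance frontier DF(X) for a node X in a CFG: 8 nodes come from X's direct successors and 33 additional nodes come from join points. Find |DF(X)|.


DF(X) = direct successor contributions + join point contributions
= 8 + 33 = 41

41


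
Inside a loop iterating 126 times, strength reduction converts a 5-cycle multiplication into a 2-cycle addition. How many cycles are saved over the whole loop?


Per-iteration saving = 5 - 2 = 3
Total saved = 126 * 3 = 378

378


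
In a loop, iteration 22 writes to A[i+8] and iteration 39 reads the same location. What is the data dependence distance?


Distance = read iteration - write iteration
= 39 - 22 = 17

17


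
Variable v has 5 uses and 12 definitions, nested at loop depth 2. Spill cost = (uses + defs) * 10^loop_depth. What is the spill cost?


uses + defs = 5 + 12 = 17
10^2 = 100
Spill cost = 17 * 100 = 1700

1700


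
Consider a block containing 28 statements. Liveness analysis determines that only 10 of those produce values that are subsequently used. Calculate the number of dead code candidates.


Dead code = total statements - live definitions
= 28 - 10 = 18

18


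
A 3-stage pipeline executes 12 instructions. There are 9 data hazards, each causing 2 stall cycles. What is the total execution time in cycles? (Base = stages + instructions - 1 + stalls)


Base cycles = 3 + 12 - 1 = 14
Total stalls = 9 * 2 = 18
Total = 14 + 18 = 32

32


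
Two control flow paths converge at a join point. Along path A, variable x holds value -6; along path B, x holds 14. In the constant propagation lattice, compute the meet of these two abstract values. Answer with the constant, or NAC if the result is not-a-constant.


Meet operation: if both paths give the same constant, result is that constant; if they differ, result is NAC (not-a-constant).
Path A: -6, Path B: 14 -> differ
Result: not-a-constant -> NAC

NAC


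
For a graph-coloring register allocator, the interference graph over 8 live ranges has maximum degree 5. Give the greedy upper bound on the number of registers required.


Greedy coloring never needs more than (max_degree + 1) colors: when coloring a vertex, at most max_degree neighbors are already colored.
Upper bound = 5 + 1 = 6

6


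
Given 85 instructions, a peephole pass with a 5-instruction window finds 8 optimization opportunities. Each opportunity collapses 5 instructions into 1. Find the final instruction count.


Each match removes 4 instructions.
Total removed = 8 * 4 = 32
Remaining = 85 - 32 = 53

53


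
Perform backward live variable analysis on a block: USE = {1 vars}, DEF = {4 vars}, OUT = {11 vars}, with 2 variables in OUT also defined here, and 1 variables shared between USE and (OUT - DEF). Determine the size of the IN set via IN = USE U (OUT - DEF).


OUT - DEF: 11 - 2 = 9
|IN| = |USE| + |OUT - DEF| - |USE ∩ (OUT - DEF)| = 1 + 9 - 1 = 9

9


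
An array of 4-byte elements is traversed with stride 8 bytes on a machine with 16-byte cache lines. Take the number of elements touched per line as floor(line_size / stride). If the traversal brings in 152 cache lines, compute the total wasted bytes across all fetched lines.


Elements per line = floor(16 / 8) = 2
Bytes used per line = 2 * 4 = 8
Wasted per line = 16 - 8 = 8
Total wasted = 8 * 152 = 1216

1216


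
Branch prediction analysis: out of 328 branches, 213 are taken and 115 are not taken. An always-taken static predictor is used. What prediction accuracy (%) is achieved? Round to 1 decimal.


Predictor: always-taken
Correct predictions = 213
Accuracy = 213 / 328 * 100 = 64.9%

64.9


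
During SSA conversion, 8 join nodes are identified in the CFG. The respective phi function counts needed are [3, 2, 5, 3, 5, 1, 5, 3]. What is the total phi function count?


Total phi functions = sum of phi functions at each join node
= 3 + 2 + 5 + 3 + 5 + 1 + 5 + 3 = 27

27


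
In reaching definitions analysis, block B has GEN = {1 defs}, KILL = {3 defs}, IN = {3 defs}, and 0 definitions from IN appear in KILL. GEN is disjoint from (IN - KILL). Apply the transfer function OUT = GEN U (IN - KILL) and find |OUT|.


IN - KILL: 3 - 0 = 3 surviving definitions
OUT = GEN + surviving = 1 + 3 = 4

4


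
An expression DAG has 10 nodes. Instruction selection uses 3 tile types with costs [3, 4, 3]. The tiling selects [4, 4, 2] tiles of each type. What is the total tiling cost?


Total cost = sum(count_i * cost_i)
= 4*3 + 4*4 + 2*3
= 34

34


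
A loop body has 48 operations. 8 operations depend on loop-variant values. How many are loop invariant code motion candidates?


Invariant candidates = total - loop-dependent
= 48 - 8 = 40

40


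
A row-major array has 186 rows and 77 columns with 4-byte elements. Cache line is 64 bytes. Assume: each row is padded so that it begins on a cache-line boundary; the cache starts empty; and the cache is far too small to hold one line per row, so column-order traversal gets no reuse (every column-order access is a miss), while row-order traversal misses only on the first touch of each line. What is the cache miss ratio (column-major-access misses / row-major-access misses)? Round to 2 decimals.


Each row occupies 77 * 4 = 308 bytes and starts on a line boundary, so it spans ceil(308 / 64) = 5 cache lines.
Row-major traversal misses (one per line touched): 186 * ceil(77 * 4 / 64) = 930
Column-major traversal misses (no reuse, every access misses): 186 * 77 = 14322
Ratio = 14322 / 930 = 15.4

15.4


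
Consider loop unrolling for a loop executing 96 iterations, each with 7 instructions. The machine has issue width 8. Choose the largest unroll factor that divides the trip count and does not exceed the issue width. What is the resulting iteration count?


Largest divisor of 96 <= 8 is 8
New iterations = 96 / 8 = 12

12


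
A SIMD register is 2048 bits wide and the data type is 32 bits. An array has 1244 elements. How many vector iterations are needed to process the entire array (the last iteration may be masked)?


Width = 2048 / 32 = 64 elements per vector op
Iterations = ceil(1244 / 64) = 20

20


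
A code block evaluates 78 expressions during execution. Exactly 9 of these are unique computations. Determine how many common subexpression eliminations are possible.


CSE count = total expressions - unique expressions
= 78 - 9 = 69

69


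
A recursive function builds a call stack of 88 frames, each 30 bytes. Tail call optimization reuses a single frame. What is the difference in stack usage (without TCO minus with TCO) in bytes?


Without TCO: 88 * 30 = 2640 bytes
With TCO: reuse 1 frame = 30 bytes
Savings = 2640 - 30 = 2610

2610


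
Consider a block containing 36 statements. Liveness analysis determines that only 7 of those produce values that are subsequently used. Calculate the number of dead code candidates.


Dead code = total statements - live definitions
= 36 - 7 = 29

29


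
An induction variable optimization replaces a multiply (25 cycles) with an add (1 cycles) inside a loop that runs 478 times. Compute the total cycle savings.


Per-iteration saving = 25 - 1 = 24
Total saved = 478 * 24 = 11472

11472


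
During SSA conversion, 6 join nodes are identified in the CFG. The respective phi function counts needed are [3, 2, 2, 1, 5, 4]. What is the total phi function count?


Total phi functions = sum of phi functions at each join node
= 3 + 2 + 2 + 1 + 5 + 4 = 17

17


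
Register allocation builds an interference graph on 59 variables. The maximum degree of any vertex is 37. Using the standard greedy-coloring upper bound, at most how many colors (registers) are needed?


Greedy coloring never needs more than (max_degree + 1) colors: when coloring a vertex, at most max_degree neighbors are already colored.
Upper bound = 37 + 1 = 38

38


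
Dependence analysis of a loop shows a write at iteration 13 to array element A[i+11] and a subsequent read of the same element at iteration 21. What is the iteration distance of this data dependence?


Distance = read iteration - write iteration
= 21 - 13 = 8

8


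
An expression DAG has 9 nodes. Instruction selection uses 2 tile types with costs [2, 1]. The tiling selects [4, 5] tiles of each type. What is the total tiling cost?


Total cost = sum(count_i * cost_i)
= 4*2 + 5*1
= 13

13


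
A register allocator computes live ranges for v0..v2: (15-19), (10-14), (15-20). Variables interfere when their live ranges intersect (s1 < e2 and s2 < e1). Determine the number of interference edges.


Check all pairs for overlapping intervals.
Two intervals (s1,e1) and (s2,e2) overlap if s1 < e2 and s2 < e1.
v0 (15-19) vs v1..v2: overlaps v2 -> 1
v1 (10-14) vs v2: overlaps none -> 0
Total overlapping pairs = 1 + 0 = 1

1


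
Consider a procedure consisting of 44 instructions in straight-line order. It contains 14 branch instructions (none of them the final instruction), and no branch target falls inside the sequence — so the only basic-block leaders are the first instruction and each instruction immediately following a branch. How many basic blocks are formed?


With no in-sequence branch targets, the leaders are the first instruction plus the instruction after each branch.
Number of basic blocks = branches + 1
= 14 + 1 = 15

15


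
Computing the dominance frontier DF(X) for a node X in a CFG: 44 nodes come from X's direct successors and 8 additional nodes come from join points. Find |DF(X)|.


DF(X) = direct successor contributions + join point contributions
= 44 + 8 = 52

52


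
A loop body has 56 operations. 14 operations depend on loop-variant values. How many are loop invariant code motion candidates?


Invariant candidates = total - loop-dependent
= 56 - 14 = 42

42


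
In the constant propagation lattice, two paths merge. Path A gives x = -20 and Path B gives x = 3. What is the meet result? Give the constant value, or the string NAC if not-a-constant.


Meet operation: if both paths give the same constant, result is that constant; if they differ, result is NAC (not-a-constant).
Path A: -20, Path B: 3 -> differ
Result: not-a-constant -> NAC

NAC


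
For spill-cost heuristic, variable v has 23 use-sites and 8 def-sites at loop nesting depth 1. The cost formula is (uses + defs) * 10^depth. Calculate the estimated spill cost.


uses + defs = 23 + 8 = 31
10^1 = 10
Spill cost = 31 * 10 = 310

310


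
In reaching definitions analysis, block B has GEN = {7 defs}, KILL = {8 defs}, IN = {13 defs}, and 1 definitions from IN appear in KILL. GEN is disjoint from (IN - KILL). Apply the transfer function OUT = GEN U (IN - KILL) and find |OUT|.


IN - KILL: 13 - 1 = 12 surviving definitions
OUT = GEN + surviving = 7 + 12 = 19

19


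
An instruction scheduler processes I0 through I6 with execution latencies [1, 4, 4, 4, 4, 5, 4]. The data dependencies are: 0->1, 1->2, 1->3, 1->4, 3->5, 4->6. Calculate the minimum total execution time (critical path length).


Compute longest path through dependency graph: dist(Ik) = max over predecessors of dist + latency(Ik).
dist(I0) = latency 1 = 1
dist(I1) = dist(I0) + 4 = 1 + 4 = 5
dist(I2) = dist(I1) + 4 = 5 + 4 = 9
dist(I3) = dist(I1) + 4 = 5 + 4 = 9
dist(I4) = dist(I1) + 4 = 5 + 4 = 9
dist(I5) = dist(I3) + 5 = 9 + 5 = 14
dist(I6) = dist(I4) + 4 = 9 + 4 = 13
Critical path = max dist = 14

14


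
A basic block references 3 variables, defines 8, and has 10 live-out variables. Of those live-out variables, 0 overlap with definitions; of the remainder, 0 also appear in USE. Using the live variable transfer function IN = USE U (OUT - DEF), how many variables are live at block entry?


OUT - DEF: 10 - 0 = 10
|IN| = |USE| + |OUT - DEF| - |USE ∩ (OUT - DEF)| = 3 + 10 - 0 = 13

13


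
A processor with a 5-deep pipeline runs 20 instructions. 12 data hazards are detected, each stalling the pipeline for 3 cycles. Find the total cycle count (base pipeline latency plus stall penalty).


Base cycles = 5 + 20 - 1 = 24
Total stalls = 12 * 3 = 36
Total = 24 + 36 = 60

60


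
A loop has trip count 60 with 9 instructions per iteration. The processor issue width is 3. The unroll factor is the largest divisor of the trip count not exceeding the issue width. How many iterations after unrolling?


Largest divisor of 60 <= 3 is 3
New iterations = 60 / 3 = 20

20


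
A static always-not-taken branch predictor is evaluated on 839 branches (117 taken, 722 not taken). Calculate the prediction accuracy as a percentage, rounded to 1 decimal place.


Predictor: always-not-taken
Correct predictions = 722
Accuracy = 722 / 839 * 100 = 86.1%

86.1


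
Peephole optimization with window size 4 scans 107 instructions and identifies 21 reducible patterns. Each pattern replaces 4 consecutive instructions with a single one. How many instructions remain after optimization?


Each match removes 3 instructions.
Total removed = 21 * 3 = 63
Remaining = 107 - 63 = 44

44


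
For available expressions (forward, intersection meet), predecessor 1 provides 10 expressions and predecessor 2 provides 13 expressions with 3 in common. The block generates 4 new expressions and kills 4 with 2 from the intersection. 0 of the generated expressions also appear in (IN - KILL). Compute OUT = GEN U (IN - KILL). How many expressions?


IN = intersection of predecessors = 3
IN - KILL = 3 - 2 = 1
|OUT| = |GEN| + |IN - KILL| - |GEN ∩ (IN - KILL)| = 4 + 1 - 0 = 5

5


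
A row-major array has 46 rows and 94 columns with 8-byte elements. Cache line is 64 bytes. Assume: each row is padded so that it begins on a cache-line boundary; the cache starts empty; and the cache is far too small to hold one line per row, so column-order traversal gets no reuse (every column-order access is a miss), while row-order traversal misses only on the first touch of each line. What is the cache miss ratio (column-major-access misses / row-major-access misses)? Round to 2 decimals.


Each row occupies 94 * 8 = 752 bytes and starts on a line boundary, so it spans ceil(752 / 64) = 12 cache lines.
Row-major traversal misses (one per line touched): 46 * ceil(94 * 8 / 64) = 552
Column-major traversal misses (no reuse, every access misses): 46 * 94 = 4324
Ratio = 4324 / 552 = 7.83

7.83


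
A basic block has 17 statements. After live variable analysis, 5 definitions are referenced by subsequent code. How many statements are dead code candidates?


Dead code = total statements - live definitions
= 17 - 5 = 12

12


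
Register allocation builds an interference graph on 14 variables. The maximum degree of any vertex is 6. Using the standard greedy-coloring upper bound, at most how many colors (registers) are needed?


Greedy coloring never needs more than (max_degree + 1) colors: when coloring a vertex, at most max_degree neighbors are already colored.
Upper bound = 6 + 1 = 7

7


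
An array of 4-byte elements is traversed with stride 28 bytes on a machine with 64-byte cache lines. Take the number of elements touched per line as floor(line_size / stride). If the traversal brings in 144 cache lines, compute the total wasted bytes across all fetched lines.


Elements per line = floor(64 / 28) = 2
Bytes used per line = 2 * 4 = 8
Wasted per line = 64 - 8 = 56
Total wasted = 56 * 144 = 8064

8064


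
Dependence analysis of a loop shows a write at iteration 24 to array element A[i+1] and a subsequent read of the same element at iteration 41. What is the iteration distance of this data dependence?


Distance = read iteration - write iteration
= 41 - 24 = 17

17


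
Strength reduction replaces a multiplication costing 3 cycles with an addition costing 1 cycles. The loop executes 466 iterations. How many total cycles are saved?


Per-iteration saving = 3 - 1 = 2
Total saved = 466 * 2 = 932

932


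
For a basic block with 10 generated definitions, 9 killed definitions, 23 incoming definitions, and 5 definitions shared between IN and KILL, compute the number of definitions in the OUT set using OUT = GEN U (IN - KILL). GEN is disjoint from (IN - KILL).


IN - KILL: 23 - 5 = 18 surviving definitions
OUT = GEN + surviving = 10 + 18 = 28

28


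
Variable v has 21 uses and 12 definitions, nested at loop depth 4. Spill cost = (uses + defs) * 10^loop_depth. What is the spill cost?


uses + defs = 21 + 12 = 33
10^4 = 10000
Spill cost = 33 * 10000 = 330000

330000


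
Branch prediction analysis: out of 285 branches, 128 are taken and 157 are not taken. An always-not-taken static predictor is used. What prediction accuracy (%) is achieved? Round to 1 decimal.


Predictor: always-not-taken
Correct predictions = 157
Accuracy = 157 / 285 * 100 = 55.1%

55.1


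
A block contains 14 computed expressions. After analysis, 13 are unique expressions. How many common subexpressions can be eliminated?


CSE count = total expressions - unique expressions
= 14 - 13 = 1

1


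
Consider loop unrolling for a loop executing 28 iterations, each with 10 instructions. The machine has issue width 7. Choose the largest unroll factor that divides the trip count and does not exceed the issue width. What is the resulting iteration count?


Largest divisor of 28 <= 7 is 7
New iterations = 28 / 7 = 4

4


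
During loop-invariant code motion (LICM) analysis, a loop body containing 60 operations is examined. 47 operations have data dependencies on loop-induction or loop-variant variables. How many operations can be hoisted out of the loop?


Invariant candidates = total - loop-dependent
= 60 - 47 = 13

13


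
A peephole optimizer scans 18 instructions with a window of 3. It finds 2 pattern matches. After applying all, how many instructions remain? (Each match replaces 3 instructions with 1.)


Each match removes 2 instructions.
Total removed = 2 * 2 = 4
Remaining = 18 - 4 = 14

14


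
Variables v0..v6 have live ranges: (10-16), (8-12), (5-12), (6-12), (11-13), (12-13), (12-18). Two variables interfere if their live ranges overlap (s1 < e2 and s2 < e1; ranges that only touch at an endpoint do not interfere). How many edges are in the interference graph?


Check all pairs for overlapping intervals.
Two intervals (s1,e1) and (s2,e2) overlap if s1 < e2 and s2 < e1.
v0 (10-16) vs v1..v6: overlaps v1, v2, v3, v4, v5, v6 -> 6
v1 (8-12) vs v2..v6: overlaps v2, v3, v4 -> 3
v2 (5-12) vs v3..v6: overlaps v3, v4 -> 2
v3 (6-12) vs v4..v6: overlaps v4 -> 1
v4 (11-13) vs v5..v6: overlaps v5, v6 -> 2
v5 (12-13) vs v6: overlaps v6 -> 1
Total overlapping pairs = 6 + 3 + 2 + 1 + 2 + 1 = 15

15


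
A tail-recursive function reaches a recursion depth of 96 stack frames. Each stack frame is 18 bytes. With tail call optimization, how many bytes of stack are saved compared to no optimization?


Without TCO: 96 * 18 = 1728 bytes
With TCO: reuse 1 frame = 18 bytes
Savings = 1728 - 18 = 1710

1710


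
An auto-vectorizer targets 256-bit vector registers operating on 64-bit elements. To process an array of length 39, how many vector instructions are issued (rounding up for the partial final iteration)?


Width = 256 / 64 = 4 elements per vector op
Iterations = ceil(39 / 4) = 10

10


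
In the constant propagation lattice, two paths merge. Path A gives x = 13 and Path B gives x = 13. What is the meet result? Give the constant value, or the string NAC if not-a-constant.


Meet operation: if both paths give the same constant, result is that constant; if they differ, result is NAC (not-a-constant).
Path A: 13, Path B: 13 -> equal
Result: constant -> 13

13


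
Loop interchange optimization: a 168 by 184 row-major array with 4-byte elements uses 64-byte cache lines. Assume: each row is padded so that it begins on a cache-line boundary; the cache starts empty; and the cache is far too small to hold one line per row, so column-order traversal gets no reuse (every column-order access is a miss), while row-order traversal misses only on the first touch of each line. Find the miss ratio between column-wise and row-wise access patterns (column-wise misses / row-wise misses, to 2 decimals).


Each row occupies 184 * 4 = 736 bytes and starts on a line boundary, so it spans ceil(736 / 64) = 12 cache lines.
Row-major traversal misses (one per line touched): 168 * ceil(184 * 4 / 64) = 2016
Column-major traversal misses (no reuse, every access misses): 168 * 184 = 30912
Ratio = 30912 / 2016 = 15.33

15.33


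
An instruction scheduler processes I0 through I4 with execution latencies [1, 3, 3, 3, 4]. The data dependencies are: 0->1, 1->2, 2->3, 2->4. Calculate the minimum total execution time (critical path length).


Compute longest path through dependency graph: dist(Ik) = max over predecessors of dist + latency(Ik).
dist(I0) = latency 1 = 1
dist(I1) = dist(I0) + 3 = 1 + 3 = 4
dist(I2) = dist(I1) + 3 = 4 + 3 = 7
dist(I3) = dist(I2) + 3 = 7 + 3 = 10
dist(I4) = dist(I2) + 4 = 7 + 4 = 11
Critical path = max dist = 11

11


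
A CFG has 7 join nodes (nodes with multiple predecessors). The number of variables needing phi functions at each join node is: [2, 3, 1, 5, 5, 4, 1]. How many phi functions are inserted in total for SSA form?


Total phi functions = sum of phi functions at each join node
= 2 + 3 + 1 + 5 + 5 + 4 + 1 = 21

21


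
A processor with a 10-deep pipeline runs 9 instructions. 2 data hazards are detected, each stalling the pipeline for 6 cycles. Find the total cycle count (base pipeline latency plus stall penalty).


Base cycles = 10 + 9 - 1 = 18
Total stalls = 2 * 6 = 12
Total = 18 + 12 = 30

30


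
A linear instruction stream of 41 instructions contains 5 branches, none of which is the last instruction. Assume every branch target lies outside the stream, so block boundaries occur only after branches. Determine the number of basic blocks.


With no in-sequence branch targets, the leaders are the first instruction plus the instruction after each branch.
Number of basic blocks = branches + 1
= 5 + 1 = 6

6


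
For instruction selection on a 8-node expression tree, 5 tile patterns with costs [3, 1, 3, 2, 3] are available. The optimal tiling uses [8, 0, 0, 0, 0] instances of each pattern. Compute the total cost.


Total cost = sum(count_i * cost_i)
= 8*3 + 0*1 + 0*3 + 0*2 + 0*3
= 24

24


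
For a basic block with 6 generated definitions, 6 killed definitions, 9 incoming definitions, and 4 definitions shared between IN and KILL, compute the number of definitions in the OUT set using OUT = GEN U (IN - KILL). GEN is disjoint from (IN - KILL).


IN - KILL: 9 - 4 = 5 surviving definitions
OUT = GEN + surviving = 6 + 5 = 11

11


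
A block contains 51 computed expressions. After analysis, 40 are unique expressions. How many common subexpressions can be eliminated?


CSE count = total expressions - unique expressions
= 51 - 40 = 11

11


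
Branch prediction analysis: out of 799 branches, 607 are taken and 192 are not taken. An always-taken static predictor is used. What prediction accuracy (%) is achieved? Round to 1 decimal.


Predictor: always-taken
Correct predictions = 607
Accuracy = 607 / 799 * 100 = 76.0%

76.0


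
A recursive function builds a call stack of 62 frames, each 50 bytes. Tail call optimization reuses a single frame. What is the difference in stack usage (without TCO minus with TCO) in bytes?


Without TCO: 62 * 50 = 3100 bytes
With TCO: reuse 1 frame = 50 bytes
Savings = 3100 - 50 = 3050

3050


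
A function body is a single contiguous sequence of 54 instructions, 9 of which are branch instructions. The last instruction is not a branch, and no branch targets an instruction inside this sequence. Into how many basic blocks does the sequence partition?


With no in-sequence branch targets, the leaders are the first instruction plus the instruction after each branch.
Number of basic blocks = branches + 1
= 9 + 1 = 10

10


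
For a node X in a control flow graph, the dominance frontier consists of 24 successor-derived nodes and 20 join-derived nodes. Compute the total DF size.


DF(X) = direct successor contributions + join point contributions
= 24 + 20 = 44

44


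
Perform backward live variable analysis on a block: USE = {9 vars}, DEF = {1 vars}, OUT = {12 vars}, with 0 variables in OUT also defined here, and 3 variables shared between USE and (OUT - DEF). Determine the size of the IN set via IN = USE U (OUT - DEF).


OUT - DEF: 12 - 0 = 12
|IN| = |USE| + |OUT - DEF| - |USE ∩ (OUT - DEF)| = 9 + 12 - 3 = 18

18
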